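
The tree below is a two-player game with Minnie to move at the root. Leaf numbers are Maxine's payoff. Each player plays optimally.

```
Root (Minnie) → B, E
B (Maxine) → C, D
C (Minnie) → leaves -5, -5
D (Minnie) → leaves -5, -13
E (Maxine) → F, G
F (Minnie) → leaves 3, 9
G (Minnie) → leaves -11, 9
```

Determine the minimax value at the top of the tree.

C (Minnie): min(-5, -5) = -5
D (Minnie): min(-5, -13) = -13
B (Maxine): max(-5, -13) = -5
F (Minnie): min(3, 9) = 3
G (Minnie): min(-11, 9) = -11
E (Maxine): max(3, -11) = 3
Root (Minnie): min(-5, 3) = -5

-5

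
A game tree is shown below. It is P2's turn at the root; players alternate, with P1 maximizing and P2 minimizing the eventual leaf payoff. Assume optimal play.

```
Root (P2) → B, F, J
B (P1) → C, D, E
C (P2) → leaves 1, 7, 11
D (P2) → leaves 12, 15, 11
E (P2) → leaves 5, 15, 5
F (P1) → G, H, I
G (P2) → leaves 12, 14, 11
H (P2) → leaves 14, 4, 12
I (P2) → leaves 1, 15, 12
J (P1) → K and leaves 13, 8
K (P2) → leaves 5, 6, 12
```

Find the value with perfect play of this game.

11

C (P2): min(1, 7, 11) = 1
D (P2): min(12, 15, 11) = 11
E (P2): min(5, 15, 5) = 5
B (P1): max(1, 11, 5) = 11
G (P2): min(12, 14, 11) = 11
H (P2): min(14, 4, 12) = 4
I (P2): min(1, 15, 12) = 1
F (P1): max(11, 4, 1) = 11
K (P2): min(5, 6, 12) = 5
J (P1): max(5, 13, 8) = 13
Root (P2): min(11, 11, 13) = 11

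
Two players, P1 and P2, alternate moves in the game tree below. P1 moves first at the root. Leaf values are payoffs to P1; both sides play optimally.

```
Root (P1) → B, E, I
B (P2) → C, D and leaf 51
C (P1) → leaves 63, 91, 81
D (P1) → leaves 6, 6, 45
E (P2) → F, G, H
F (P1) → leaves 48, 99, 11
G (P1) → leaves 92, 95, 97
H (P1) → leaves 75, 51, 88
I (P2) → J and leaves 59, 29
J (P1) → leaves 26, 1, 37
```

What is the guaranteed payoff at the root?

C (P1): max(63, 91, 81) = 91
D (P1): max(6, 6, 45) = 45
B (P2): min(91, 45, 51) = 45
F (P1): max(48, 99, 11) = 99
G (P1): max(92, 95, 97) = 97
H (P1): max(75, 51, 88) = 88
E (P2): min(99, 97, 88) = 88
J (P1): max(26, 1, 37) = 37
I (P2): min(37, 59, 29) = 29
Root (P1): max(45, 88, 29) = 88

88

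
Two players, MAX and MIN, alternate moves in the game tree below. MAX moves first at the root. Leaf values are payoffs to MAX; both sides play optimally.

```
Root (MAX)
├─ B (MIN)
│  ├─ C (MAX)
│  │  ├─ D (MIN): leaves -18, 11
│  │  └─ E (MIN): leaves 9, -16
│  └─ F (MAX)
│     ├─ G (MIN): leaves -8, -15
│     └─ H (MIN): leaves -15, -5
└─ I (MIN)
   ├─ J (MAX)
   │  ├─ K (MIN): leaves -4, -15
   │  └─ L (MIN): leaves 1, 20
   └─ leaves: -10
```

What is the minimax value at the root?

D (MIN): min(-18, 11) = -18
E (MIN): min(9, -16) = -16
C (MAX): max(-18, -16) = -16
G (MIN): min(-8, -15) = -15
H (MIN): min(-15, -5) = -15
F (MAX): max(-15, -15) = -15
B (MIN): min(-16, -15) = -16
K (MIN): min(-4, -15) = -15
L (MIN): min(1, 20) = 1
J (MAX): max(-15, 1) = 1
I (MIN): min(1, -10) = -10
Root (MAX): max(-16, -10) = -10

-10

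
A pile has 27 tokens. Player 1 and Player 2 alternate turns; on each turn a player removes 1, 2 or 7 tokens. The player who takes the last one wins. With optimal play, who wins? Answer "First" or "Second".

Compute winning (W) and losing (L) positions by backward induction:
i:   0  1  2  3  4  5  6  7  8  9 10 11 12 13 14 15 16 17 18 19 20 21 22 23 24 25 26 27
     L  W  W  L  W  W  L  W  W  L  W  W  L  W  W  L  W  W  L  W  W  L  W  W  L  W  W  L
Position 27 is L, so the second player wins.

Second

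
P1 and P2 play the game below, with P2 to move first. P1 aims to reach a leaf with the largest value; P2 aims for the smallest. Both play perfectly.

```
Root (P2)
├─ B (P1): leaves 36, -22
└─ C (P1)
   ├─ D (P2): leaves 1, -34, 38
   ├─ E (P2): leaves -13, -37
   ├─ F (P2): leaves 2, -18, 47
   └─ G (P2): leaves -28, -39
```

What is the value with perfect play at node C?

D: min(1, -34, 38) = -34
E: min(-13, -37) = -37
F: min(2, -18, 47) = -18
G: min(-28, -39) = -39
C: max(-34, -37, -18, -39) = -18

-18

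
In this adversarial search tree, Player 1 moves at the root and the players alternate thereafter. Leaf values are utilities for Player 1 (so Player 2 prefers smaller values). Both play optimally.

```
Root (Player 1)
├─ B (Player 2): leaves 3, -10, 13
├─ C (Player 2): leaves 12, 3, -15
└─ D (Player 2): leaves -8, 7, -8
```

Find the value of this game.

-8

B (Player 2): min(3, -10, 13) = -10
C (Player 2): min(12, 3, -15) = -15
D (Player 2): min(-8, 7, -8) = -8
Root (Player 1): max(-10, -15, -8) = -8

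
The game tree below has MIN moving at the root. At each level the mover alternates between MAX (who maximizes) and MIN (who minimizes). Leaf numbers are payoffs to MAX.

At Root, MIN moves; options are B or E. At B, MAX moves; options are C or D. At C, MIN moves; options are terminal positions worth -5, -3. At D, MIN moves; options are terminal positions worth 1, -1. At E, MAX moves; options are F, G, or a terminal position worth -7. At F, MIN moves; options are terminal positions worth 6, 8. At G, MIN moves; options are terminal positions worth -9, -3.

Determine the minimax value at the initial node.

-1

C (MIN): min(-5, -3) = -5
D (MIN): min(1, -1) = -1
B (MAX): max(-5, -1) = -1
F (MIN): min(6, 8) = 6
G (MIN): min(-9, -3) = -9
E (MAX): max(6, -9, -7) = 6
Root (MIN): min(-1, 6) = -1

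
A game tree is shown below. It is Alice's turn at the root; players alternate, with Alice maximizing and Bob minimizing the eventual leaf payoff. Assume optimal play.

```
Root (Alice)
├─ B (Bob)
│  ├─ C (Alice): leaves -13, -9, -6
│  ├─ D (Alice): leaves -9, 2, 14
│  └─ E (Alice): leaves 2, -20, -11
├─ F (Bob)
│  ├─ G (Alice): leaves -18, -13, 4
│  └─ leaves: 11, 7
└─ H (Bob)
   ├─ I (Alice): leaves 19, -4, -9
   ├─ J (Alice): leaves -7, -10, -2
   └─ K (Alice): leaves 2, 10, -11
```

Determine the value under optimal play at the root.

4

C (Alice): max(-13, -9, -6) = -6
D (Alice): max(-9, 2, 14) = 14
E (Alice): max(2, -20, -11) = 2
B (Bob): min(-6, 14, 2) = -6
G (Alice): max(-18, -13, 4) = 4
F (Bob): min(4, 11, 7) = 4
I (Alice): max(19, -4, -9) = 19
J (Alice): max(-7, -10, -2) = -2
K (Alice): max(2, 10, -11) = 10
H (Bob): min(19, -2, 10) = -2
Root (Alice): max(-6, 4, -2) = 4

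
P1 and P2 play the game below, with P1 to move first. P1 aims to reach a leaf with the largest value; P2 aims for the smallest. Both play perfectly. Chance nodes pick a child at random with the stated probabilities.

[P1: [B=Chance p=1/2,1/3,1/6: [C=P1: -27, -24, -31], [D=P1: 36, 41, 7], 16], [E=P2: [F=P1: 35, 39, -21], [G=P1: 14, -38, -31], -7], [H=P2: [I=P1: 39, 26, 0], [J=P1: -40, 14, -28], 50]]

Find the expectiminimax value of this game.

C (P1): max(-27, -24, -31) = -24
D (P1): max(36, 41, 7) = 41
B (Chance): 1/2·-24 + 1/3·41 + 1/6·16 = 4.33
F (P1): max(35, 39, -21) = 39
G (P1): max(14, -38, -31) = 14
E (P2): min(39, 14, -7) = -7
I (P1): max(39, 26, 0) = 39
J (P1): max(-40, 14, -28) = 14
H (P2): min(39, 14, 50) = 14
Root (P1): max(4.33, -7, 14) = 14

14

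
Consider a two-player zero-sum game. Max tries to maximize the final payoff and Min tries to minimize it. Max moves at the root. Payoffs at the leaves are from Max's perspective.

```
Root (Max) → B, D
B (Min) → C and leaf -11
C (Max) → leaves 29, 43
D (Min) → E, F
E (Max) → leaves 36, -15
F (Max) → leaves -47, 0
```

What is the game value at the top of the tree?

C (Max): max(29, 43) = 43
B (Min): min(43, -11) = -11
E (Max): max(36, -15) = 36
F (Max): max(-47, 0) = 0
D (Min): min(36, 0) = 0
Root (Max): max(-11, 0) = 0

0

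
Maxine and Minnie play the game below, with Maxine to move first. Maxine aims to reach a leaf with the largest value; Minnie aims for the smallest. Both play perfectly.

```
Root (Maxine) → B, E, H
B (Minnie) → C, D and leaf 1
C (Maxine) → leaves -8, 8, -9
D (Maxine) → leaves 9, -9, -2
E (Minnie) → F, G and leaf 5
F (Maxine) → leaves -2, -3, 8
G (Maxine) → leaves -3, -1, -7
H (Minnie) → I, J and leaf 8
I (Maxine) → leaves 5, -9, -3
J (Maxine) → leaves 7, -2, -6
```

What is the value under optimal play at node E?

F: max(-2, -3, 8) = 8
G: max(-3, -1, -7) = -1
E: min(8, -1, 5) = -1

-1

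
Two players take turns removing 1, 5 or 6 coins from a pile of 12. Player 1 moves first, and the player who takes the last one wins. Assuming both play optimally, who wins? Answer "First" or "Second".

W/L table (W = player to move can force a win):
i:   0  1  2  3  4  5  6  7  8  9 10 11 12
     L  W  L  W  L  W  W  W  W  W  W  L  W
Position 12 is W, so the first player wins.

First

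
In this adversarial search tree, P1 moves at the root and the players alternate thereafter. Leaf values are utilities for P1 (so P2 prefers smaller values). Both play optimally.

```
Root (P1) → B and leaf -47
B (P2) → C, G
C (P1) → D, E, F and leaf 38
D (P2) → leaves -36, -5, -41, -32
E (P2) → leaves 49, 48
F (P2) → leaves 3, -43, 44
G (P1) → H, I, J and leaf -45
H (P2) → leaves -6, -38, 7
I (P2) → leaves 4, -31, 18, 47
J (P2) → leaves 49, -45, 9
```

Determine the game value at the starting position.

-31

D (P2): min(-36, -5, -41, -32) = -41
E (P2): min(49, 48) = 48
F (P2): min(3, -43, 44) = -43
C (P1): max(-41, 48, -43, 38) = 48
H (P2): min(-6, -38, 7) = -38
I (P2): min(4, -31, 18, 47) = -31
J (P2): min(49, -45, 9) = -45
G (P1): max(-38, -31, -45, -45) = -31
B (P2): min(48, -31) = -31
Root (P1): max(-31, -47) = -31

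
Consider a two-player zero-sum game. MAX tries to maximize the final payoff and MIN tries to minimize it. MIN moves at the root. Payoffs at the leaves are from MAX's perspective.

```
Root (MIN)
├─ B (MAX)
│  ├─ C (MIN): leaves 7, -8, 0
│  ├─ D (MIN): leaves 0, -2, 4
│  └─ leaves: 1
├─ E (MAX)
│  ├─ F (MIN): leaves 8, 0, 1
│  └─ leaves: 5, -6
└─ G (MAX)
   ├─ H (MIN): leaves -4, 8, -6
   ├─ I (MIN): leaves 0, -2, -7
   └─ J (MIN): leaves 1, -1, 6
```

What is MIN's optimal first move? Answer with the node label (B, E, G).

G

C (MIN): min(7, -8, 0) = -8
D (MIN): min(0, -2, 4) = -2
B (MAX): max(-8, -2, 1) = 1
F (MIN): min(8, 0, 1) = 0
E (MAX): max(0, 5, -6) = 5
H (MIN): min(-4, 8, -6) = -6
I (MIN): min(0, -2, -7) = -7
J (MIN): min(1, -1, 6) = -1
G (MAX): max(-6, -7, -1) = -1
Root (MIN): min(1, 5, -1) = -1
MIN picks the child with the lowest value: G (value -1).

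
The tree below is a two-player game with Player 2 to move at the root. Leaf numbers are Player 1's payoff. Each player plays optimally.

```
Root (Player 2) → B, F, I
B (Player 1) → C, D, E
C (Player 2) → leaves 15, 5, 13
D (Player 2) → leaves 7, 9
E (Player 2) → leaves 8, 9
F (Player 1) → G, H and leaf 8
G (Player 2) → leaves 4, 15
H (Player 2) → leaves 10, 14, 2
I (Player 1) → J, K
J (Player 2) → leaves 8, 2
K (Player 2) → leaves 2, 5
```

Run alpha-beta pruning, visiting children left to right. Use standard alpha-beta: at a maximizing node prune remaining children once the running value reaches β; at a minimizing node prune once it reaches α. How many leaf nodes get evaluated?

C [α=-∞,β=+∞]: v=5
D [α=5,β=+∞]: v=7
E [α=7,β=+∞]: v=8
B [α=-∞,β=+∞]: v=8
G [α=-∞,β=8]: v=4
H [α=4,β=8]: v=2
F [α=-∞,β=8]: v=8
J [α=-∞,β=8]: v=2
K [α=2,β=8]: v=2 after child 1 ≤ α → α-cutoff, skip 1
I [α=-∞,β=8]: v=2
Root [α=-∞,β=+∞]: v=2
Leaves evaluated: 16 of 17.

16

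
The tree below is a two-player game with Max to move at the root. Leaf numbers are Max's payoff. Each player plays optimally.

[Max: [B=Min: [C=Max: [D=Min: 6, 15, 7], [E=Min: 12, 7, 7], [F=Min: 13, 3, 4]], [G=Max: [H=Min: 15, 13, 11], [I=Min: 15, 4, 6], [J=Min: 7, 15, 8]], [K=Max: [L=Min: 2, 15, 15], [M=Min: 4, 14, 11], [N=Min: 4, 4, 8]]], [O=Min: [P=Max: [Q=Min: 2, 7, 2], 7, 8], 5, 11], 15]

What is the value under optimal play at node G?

H: min(15, 13, 11) = 11
I: min(15, 4, 6) = 4
J: min(7, 15, 8) = 7
G: max(11, 4, 7) = 11

11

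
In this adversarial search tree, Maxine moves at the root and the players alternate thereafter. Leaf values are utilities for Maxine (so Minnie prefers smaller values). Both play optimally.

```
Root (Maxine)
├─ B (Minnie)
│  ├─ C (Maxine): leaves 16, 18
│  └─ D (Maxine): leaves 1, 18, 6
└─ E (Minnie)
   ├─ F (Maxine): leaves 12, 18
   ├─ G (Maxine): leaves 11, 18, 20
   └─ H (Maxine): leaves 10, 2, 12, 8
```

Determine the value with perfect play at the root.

18

C (Maxine): max(16, 18) = 18
D (Maxine): max(1, 18, 6) = 18
B (Minnie): min(18, 18) = 18
F (Maxine): max(12, 18) = 18
G (Maxine): max(11, 18, 20) = 20
H (Maxine): max(10, 2, 12, 8) = 12
E (Minnie): min(18, 20, 12) = 12
Root (Maxine): max(18, 12) = 18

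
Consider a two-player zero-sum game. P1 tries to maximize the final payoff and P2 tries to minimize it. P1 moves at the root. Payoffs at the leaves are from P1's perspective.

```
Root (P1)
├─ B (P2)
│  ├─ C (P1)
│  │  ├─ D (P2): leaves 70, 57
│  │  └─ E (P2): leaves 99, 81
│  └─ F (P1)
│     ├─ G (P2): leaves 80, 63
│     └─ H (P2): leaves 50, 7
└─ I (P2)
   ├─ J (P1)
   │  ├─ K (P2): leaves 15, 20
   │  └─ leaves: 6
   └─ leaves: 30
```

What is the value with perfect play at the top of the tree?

63

D (P2): min(70, 57) = 57
E (P2): min(99, 81) = 81
C (P1): max(57, 81) = 81
G (P2): min(80, 63) = 63
H (P2): min(50, 7) = 7
F (P1): max(63, 7) = 63
B (P2): min(81, 63) = 63
K (P2): min(15, 20) = 15
J (P1): max(15, 6) = 15
I (P2): min(15, 30) = 15
Root (P1): max(63, 15) = 63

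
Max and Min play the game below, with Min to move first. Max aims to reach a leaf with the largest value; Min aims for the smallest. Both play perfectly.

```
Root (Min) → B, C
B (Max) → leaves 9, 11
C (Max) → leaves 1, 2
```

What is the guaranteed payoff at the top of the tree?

2

B (Max): max(9, 11) = 11
C (Max): max(1, 2) = 2
Root (Min): min(11, 2) = 2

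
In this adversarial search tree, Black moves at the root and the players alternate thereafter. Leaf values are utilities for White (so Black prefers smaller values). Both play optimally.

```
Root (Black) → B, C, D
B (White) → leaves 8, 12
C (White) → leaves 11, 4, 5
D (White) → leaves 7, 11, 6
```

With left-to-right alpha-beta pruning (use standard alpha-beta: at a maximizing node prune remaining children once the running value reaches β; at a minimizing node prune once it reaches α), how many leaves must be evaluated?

B [α=-∞,β=+∞]: v=12
C [α=-∞,β=12]: v=11
D [α=-∞,β=11]: v=11 after child 2 ≥ β → β-cutoff, skip 1
Root [α=-∞,β=+∞]: v=11
Leaves evaluated: 7 of 8.

7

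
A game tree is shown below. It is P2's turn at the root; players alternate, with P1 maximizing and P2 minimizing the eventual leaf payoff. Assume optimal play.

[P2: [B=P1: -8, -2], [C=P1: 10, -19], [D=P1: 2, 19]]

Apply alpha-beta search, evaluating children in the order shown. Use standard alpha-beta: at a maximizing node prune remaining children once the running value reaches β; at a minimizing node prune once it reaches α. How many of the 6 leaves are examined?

4

B [α=-∞,β=+∞]: v=-2
C [α=-∞,β=-2]: v=10 after child 1 ≥ β → β-cutoff, skip 1
D [α=-∞,β=-2]: v=2 after child 1 ≥ β → β-cutoff, skip 1
Root [α=-∞,β=+∞]: v=-2
Leaves evaluated: 4 of 6.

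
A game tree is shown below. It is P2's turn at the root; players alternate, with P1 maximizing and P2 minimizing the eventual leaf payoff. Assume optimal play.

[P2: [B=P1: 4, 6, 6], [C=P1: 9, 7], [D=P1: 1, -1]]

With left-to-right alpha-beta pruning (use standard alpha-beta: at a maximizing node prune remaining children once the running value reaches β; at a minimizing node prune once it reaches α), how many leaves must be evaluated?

B [α=-∞,β=+∞]: v=6
C [α=-∞,β=6]: v=9 after child 1 ≥ β → β-cutoff, skip 1
D [α=-∞,β=6]: v=1
Root [α=-∞,β=+∞]: v=1
Leaves evaluated: 6 of 7.

6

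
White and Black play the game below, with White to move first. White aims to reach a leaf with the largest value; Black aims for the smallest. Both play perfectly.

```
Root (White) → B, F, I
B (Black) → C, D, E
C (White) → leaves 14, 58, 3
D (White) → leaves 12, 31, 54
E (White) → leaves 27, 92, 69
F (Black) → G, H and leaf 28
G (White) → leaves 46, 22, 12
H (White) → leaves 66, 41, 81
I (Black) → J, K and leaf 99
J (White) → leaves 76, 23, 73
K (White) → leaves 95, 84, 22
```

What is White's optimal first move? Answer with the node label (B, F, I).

C (White): max(14, 58, 3) = 58
D (White): max(12, 31, 54) = 54
E (White): max(27, 92, 69) = 92
B (Black): min(58, 54, 92) = 54
G (White): max(46, 22, 12) = 46
H (White): max(66, 41, 81) = 81
F (Black): min(46, 81, 28) = 28
J (White): max(76, 23, 73) = 76
K (White): max(95, 84, 22) = 95
I (Black): min(76, 95, 99) = 76
Root (White): max(54, 28, 76) = 76
White picks the child with the highest value: I (value 76).

I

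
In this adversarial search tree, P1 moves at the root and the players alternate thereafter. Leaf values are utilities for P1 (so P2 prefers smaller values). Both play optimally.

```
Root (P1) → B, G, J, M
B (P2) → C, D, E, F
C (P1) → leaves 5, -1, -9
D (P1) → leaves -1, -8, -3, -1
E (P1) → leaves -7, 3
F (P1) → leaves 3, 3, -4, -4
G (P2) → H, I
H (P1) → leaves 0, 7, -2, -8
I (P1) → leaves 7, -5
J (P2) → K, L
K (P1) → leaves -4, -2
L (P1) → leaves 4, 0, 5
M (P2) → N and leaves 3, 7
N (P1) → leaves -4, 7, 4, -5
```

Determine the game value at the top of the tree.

C (P1): max(5, -1, -9) = 5
D (P1): max(-1, -8, -3, -1) = -1
E (P1): max(-7, 3) = 3
F (P1): max(3, 3, -4, -4) = 3
B (P2): min(5, -1, 3, 3) = -1
H (P1): max(0, 7, -2, -8) = 7
I (P1): max(7, -5) = 7
G (P2): min(7, 7) = 7
K (P1): max(-4, -2) = -2
L (P1): max(4, 0, 5) = 5
J (P2): min(-2, 5) = -2
N (P1): max(-4, 7, 4, -5) = 7
M (P2): min(7, 3, 7) = 3
Root (P1): max(-1, 7, -2, 3) = 7

7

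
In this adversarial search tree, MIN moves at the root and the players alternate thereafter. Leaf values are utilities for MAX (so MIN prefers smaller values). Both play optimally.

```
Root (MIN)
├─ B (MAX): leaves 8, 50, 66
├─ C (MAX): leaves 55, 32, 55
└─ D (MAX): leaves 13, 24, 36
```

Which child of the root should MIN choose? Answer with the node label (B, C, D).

B (MAX): max(8, 50, 66) = 66
C (MAX): max(55, 32, 55) = 55
D (MAX): max(13, 24, 36) = 36
Root (MIN): min(66, 55, 36) = 36
MIN picks the child with the lowest value: D (value 36).

D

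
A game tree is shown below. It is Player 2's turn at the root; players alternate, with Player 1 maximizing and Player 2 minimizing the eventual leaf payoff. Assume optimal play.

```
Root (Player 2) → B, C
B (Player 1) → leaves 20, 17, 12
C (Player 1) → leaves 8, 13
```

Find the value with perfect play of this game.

13

B (Player 1): max(20, 17, 12) = 20
C (Player 1): max(8, 13) = 13
Root (Player 2): min(20, 13) = 13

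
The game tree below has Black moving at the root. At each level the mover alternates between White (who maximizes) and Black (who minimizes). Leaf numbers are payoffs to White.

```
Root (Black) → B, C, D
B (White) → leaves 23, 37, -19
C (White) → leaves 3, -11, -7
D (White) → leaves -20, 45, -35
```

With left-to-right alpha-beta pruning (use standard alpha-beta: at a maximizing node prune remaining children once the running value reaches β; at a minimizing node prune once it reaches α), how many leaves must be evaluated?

B [α=-∞,β=+∞]: v=37
C [α=-∞,β=37]: v=3
D [α=-∞,β=3]: v=45 after child 2 ≥ β → β-cutoff, skip 1
Root [α=-∞,β=+∞]: v=3
Leaves evaluated: 8 of 9.

8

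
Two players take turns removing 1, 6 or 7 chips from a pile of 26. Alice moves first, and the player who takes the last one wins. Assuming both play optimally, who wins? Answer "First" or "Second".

Compute winning (W) and losing (L) positions by backward induction:
i:   0  1  2  3  4  5  6  7  8  9 10 11 12 13 14 15 16 17 18 19 20 21 22 23 24 25 26
     L  W  L  W  L  W  W  W  W  W  W  W  L  W  L  W  L  W  W  W  W  W  W  W  L  W  L
Position 26 is L, so the second player wins.

Second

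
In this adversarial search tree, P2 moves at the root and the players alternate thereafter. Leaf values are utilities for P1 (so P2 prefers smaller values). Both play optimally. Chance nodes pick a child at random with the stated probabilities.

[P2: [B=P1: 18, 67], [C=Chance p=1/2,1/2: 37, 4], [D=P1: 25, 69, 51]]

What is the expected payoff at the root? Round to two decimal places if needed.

20.5

B (P1): max(18, 67) = 67
C (Chance): 1/2·37 + 1/2·4 = 20.5
D (P1): max(25, 69, 51) = 69
Root (P2): min(67, 20.5, 69) = 20.5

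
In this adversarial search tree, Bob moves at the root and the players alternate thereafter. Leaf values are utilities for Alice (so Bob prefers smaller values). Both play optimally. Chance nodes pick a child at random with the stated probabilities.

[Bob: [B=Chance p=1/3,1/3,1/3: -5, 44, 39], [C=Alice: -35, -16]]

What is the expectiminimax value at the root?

B (Chance): 1/3·-5 + 1/3·44 + 1/3·39 = 26
C (Alice): max(-35, -16) = -16
Root (Bob): min(26, -16) = -16

-16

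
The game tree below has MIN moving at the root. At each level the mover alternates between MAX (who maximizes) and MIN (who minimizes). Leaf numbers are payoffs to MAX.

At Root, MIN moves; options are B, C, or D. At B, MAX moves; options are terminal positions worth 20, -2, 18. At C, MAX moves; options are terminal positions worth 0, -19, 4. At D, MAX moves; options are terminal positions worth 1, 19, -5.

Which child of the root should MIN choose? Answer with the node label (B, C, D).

C

B (MAX): max(20, -2, 18) = 20
C (MAX): max(0, -19, 4) = 4
D (MAX): max(1, 19, -5) = 19
Root (MIN): min(20, 4, 19) = 4
MIN picks the child with the lowest value: C (value 4).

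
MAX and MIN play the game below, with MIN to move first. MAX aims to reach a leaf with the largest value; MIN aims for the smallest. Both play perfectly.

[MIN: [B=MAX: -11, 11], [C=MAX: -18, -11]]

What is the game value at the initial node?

B (MAX): max(-11, 11) = 11
C (MAX): max(-18, -11) = -11
Root (MIN): min(11, -11) = -11

-11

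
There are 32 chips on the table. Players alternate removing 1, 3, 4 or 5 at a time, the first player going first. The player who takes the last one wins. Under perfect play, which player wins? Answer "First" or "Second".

Second

Compute winning (W) and losing (L) positions by backward induction:
i:   0  1  2  3  4  5  6  7  8  9 10 11 12 13 14 15 16 17 18 19 20 21 22 23 24 25 26 27 28 29 30 31 32
     L  W  L  W  W  W  W  W  L  W  L  W  W  W  W  W  L  W  L  W  W  W  W  W  L  W  L  W  W  W  W  W  L
Position 32 is L, so the second player wins.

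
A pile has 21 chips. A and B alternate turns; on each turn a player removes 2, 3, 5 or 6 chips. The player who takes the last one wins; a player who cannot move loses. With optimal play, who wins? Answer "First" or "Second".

Positions where the player to move wins (W) vs loses (L):
i:   0  1  2  3  4  5  6  7  8  9 10 11 12 13 14 15 16 17 18 19 20 21
     L  L  W  W  W  W  W  W  L  L  W  W  W  W  W  W  L  L  W  W  W  W
Position 21 is W, so the first player wins.

First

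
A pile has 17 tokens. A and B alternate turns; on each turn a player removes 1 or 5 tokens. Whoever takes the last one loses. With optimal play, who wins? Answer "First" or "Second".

Mark each pile size as W (mover wins) or L (mover loses):
i:   0  1  2  3  4  5  6  7  8  9 10 11 12 13 14 15 16 17
     W  L  W  L  W  L  W  L  W  L  W  L  W  L  W  L  W  L
Position 17 is L, so the second player wins.

Second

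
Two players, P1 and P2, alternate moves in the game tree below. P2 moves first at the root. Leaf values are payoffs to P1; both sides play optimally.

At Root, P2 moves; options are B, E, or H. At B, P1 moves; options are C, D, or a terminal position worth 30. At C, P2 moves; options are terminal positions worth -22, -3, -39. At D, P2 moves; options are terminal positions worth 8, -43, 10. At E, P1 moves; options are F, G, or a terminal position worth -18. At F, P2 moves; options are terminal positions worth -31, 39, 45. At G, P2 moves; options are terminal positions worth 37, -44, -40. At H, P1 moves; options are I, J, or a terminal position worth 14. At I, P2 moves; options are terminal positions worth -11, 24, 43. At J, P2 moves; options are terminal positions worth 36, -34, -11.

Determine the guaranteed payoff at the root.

C (P2): min(-22, -3, -39) = -39
D (P2): min(8, -43, 10) = -43
B (P1): max(-39, -43, 30) = 30
F (P2): min(-31, 39, 45) = -31
G (P2): min(37, -44, -40) = -44
E (P1): max(-31, -44, -18) = -18
I (P2): min(-11, 24, 43) = -11
J (P2): min(36, -34, -11) = -34
H (P1): max(-11, -34, 14) = 14
Root (P2): min(30, -18, 14) = -18

-18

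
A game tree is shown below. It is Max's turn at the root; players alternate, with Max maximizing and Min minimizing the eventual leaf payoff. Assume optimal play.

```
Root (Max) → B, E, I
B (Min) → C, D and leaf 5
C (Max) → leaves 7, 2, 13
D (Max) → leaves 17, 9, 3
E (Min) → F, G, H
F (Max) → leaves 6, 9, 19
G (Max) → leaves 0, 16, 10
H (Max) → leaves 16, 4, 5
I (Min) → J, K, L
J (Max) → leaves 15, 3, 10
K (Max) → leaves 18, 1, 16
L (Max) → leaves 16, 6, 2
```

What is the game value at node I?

J: max(15, 3, 10) = 15
K: max(18, 1, 16) = 18
L: max(16, 6, 2) = 16
I: min(15, 18, 16) = 15

15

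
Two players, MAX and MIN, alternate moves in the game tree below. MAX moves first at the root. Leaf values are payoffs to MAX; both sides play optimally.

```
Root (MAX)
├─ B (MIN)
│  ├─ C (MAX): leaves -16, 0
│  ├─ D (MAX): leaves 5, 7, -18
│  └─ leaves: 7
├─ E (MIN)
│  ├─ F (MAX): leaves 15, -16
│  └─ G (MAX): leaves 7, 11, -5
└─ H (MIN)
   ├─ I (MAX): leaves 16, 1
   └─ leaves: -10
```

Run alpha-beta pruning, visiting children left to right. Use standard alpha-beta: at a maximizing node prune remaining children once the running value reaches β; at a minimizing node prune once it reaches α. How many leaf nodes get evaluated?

C [α=-∞,β=+∞]: v=0
D [α=-∞,β=0]: v=5 after child 1 ≥ β → β-cutoff, skip 2
B [α=-∞,β=+∞]: v=0
F [α=0,β=+∞]: v=15
G [α=0,β=15]: v=11
E [α=0,β=+∞]: v=11
I [α=11,β=+∞]: v=16
H [α=11,β=+∞]: v=-10
Root [α=-∞,β=+∞]: v=11
Leaves evaluated: 12 of 14.

12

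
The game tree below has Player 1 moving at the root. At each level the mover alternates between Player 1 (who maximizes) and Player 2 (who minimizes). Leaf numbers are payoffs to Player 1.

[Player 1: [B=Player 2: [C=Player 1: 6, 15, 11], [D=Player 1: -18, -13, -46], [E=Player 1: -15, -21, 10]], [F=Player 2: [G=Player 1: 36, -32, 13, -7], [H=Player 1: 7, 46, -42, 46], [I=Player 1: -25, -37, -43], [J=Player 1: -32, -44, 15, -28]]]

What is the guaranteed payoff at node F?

G: max(36, -32, 13, -7) = 36
H: max(7, 46, -42, 46) = 46
I: max(-25, -37, -43) = -25
J: max(-32, -44, 15, -28) = 15
F: min(36, 46, -25, 15) = -25

-25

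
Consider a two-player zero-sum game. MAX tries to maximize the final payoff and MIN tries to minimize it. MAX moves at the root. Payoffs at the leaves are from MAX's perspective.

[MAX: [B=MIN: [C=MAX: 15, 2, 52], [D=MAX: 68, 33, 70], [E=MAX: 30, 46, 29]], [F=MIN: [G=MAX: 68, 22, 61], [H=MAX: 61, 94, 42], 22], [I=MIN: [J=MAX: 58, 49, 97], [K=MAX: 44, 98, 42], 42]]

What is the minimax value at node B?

C: max(15, 2, 52) = 52
D: max(68, 33, 70) = 70
E: max(30, 46, 29) = 46
B: min(52, 70, 46) = 46

46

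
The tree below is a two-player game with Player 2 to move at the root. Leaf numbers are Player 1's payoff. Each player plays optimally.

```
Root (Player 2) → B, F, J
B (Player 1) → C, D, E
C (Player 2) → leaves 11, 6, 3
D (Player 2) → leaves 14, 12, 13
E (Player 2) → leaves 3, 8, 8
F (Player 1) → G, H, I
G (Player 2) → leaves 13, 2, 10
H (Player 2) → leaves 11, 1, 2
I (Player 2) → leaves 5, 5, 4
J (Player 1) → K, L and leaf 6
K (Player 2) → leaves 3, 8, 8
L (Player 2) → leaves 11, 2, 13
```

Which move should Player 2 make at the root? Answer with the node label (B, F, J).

C (Player 2): min(11, 6, 3) = 3
D (Player 2): min(14, 12, 13) = 12
E (Player 2): min(3, 8, 8) = 3
B (Player 1): max(3, 12, 3) = 12
G (Player 2): min(13, 2, 10) = 2
H (Player 2): min(11, 1, 2) = 1
I (Player 2): min(5, 5, 4) = 4
F (Player 1): max(2, 1, 4) = 4
K (Player 2): min(3, 8, 8) = 3
L (Player 2): min(11, 2, 13) = 2
J (Player 1): max(3, 2, 6) = 6
Root (Player 2): min(12, 4, 6) = 4
Player 2 picks the child with the lowest value: F (value 4).

F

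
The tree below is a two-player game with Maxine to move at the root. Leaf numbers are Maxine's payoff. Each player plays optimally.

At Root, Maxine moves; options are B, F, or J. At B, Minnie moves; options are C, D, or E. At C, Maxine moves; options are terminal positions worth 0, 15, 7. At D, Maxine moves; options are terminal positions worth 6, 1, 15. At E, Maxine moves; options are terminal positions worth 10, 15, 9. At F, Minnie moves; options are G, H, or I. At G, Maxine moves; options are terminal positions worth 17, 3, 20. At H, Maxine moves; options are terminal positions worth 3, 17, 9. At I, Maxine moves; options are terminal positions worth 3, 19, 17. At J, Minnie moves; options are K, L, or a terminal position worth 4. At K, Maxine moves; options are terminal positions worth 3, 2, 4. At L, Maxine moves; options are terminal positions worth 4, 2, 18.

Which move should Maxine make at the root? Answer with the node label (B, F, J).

C (Maxine): max(0, 15, 7) = 15
D (Maxine): max(6, 1, 15) = 15
E (Maxine): max(10, 15, 9) = 15
B (Minnie): min(15, 15, 15) = 15
G (Maxine): max(17, 3, 20) = 20
H (Maxine): max(3, 17, 9) = 17
I (Maxine): max(3, 19, 17) = 19
F (Minnie): min(20, 17, 19) = 17
K (Maxine): max(3, 2, 4) = 4
L (Maxine): max(4, 2, 18) = 18
J (Minnie): min(4, 18, 4) = 4
Root (Maxine): max(15, 17, 4) = 17
Maxine picks the child with the highest value: F (value 17).

F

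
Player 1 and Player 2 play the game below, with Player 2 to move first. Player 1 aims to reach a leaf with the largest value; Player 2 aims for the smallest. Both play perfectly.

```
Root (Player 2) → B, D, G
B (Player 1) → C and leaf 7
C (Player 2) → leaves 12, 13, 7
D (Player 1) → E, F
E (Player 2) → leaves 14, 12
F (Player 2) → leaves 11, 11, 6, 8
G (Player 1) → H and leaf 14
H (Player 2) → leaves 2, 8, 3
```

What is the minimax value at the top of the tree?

7

C (Player 2): min(12, 13, 7) = 7
B (Player 1): max(7, 7) = 7
E (Player 2): min(14, 12) = 12
F (Player 2): min(11, 11, 6, 8) = 6
D (Player 1): max(12, 6) = 12
H (Player 2): min(2, 8, 3) = 2
G (Player 1): max(2, 14) = 14
Root (Player 2): min(7, 12, 14) = 7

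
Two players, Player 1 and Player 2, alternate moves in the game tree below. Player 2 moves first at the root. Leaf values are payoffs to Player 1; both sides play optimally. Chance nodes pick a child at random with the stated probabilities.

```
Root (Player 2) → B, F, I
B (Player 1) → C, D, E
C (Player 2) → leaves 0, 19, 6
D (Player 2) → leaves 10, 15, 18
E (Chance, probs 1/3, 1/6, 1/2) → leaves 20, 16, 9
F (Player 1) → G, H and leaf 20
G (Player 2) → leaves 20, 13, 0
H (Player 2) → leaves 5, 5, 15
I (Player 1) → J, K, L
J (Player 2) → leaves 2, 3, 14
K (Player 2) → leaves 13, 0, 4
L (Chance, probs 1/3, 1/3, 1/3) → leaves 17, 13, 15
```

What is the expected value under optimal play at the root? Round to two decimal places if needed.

13.83

C (Player 2): min(0, 19, 6) = 0
D (Player 2): min(10, 15, 18) = 10
E (Chance): 1/3·20 + 1/6·16 + 1/2·9 = 13.83
B (Player 1): max(0, 10, 13.83) = 13.83
G (Player 2): min(20, 13, 0) = 0
H (Player 2): min(5, 5, 15) = 5
F (Player 1): max(0, 5, 20) = 20
J (Player 2): min(2, 3, 14) = 2
K (Player 2): min(13, 0, 4) = 0
L (Chance): 1/3·17 + 1/3·13 + 1/3·15 = 15
I (Player 1): max(2, 0, 15) = 15
Root (Player 2): min(13.83, 20, 15) = 13.83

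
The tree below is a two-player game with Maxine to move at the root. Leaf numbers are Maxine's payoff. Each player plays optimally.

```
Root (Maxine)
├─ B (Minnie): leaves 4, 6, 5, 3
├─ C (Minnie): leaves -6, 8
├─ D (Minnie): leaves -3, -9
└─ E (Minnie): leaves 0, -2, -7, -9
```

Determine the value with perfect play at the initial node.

B (Minnie): min(4, 6, 5, 3) = 3
C (Minnie): min(-6, 8) = -6
D (Minnie): min(-3, -9) = -9
E (Minnie): min(0, -2, -7, -9) = -9
Root (Maxine): max(3, -6, -9, -9) = 3

3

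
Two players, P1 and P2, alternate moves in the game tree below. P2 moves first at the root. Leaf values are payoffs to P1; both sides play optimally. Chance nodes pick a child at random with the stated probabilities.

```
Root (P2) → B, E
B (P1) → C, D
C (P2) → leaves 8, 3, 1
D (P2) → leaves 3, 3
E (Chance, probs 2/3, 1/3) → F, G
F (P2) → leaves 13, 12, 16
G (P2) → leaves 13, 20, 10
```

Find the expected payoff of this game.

3

C (P2): min(8, 3, 1) = 1
D (P2): min(3, 3) = 3
B (P1): max(1, 3) = 3
F (P2): min(13, 12, 16) = 12
G (P2): min(13, 20, 10) = 10
E (Chance): 2/3·12 + 1/3·10 = 11.33
Root (P2): min(3, 11.33) = 3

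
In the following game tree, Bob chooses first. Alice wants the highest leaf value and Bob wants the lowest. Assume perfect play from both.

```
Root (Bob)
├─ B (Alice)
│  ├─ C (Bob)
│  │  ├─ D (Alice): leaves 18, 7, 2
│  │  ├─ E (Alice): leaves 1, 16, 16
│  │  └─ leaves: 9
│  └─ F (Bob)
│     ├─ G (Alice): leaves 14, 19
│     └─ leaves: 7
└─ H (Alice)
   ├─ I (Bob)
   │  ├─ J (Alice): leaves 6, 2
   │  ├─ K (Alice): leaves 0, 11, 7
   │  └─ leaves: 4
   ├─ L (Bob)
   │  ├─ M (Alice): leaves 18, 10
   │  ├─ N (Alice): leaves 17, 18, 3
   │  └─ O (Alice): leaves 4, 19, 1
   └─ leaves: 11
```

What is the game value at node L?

18

M: max(18, 10) = 18
N: max(17, 18, 3) = 18
O: max(4, 19, 1) = 19
L: min(18, 18, 19) = 18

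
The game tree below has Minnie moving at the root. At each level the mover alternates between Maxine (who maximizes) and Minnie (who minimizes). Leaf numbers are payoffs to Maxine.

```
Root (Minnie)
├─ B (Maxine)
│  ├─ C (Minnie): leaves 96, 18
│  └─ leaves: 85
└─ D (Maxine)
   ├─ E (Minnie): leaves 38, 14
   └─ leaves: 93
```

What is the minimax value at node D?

93

E: min(38, 14) = 14
D: max(14, 93) = 93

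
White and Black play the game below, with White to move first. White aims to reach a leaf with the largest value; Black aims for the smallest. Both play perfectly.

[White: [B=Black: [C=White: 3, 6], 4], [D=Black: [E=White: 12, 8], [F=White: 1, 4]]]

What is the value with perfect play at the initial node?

4

C (White): max(3, 6) = 6
B (Black): min(6, 4) = 4
E (White): max(12, 8) = 12
F (White): max(1, 4) = 4
D (Black): min(12, 4) = 4
Root (White): max(4, 4) = 4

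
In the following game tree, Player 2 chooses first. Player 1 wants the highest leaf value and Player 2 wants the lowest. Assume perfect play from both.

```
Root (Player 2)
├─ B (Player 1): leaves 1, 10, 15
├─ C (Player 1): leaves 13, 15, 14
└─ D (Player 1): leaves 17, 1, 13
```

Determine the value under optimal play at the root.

15

B (Player 1): max(1, 10, 15) = 15
C (Player 1): max(13, 15, 14) = 15
D (Player 1): max(17, 1, 13) = 17
Root (Player 2): min(15, 15, 17) = 15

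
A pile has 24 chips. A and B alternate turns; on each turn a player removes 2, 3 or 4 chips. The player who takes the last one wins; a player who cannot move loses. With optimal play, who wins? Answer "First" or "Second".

i:   0  1  2  3  4  5  6  7  8  9 10 11 12 13 14 15 16 17 18 19 20 21 22 23 24
     L  L  W  W  W  W  L  L  W  W  W  W  L  L  W  W  W  W  L  L  W  W  W  W  L
Position 24 is L, so the second player wins.

Second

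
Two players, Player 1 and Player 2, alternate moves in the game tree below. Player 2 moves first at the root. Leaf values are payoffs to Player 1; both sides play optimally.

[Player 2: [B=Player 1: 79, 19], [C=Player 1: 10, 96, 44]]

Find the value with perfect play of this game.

79

B (Player 1): max(79, 19) = 79
C (Player 1): max(10, 96, 44) = 96
Root (Player 2): min(79, 96) = 79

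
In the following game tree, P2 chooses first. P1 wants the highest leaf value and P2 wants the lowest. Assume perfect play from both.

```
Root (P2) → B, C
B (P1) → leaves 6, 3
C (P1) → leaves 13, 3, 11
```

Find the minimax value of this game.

6

B (P1): max(6, 3) = 6
C (P1): max(13, 3, 11) = 13
Root (P2): min(6, 13) = 6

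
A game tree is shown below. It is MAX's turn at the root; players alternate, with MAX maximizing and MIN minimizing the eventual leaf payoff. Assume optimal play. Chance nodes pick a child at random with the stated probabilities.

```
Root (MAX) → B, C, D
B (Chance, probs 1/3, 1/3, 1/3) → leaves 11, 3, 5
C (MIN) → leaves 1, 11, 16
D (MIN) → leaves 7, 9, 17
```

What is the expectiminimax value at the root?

B (Chance): 1/3·11 + 1/3·3 + 1/3·5 = 6.33
C (MIN): min(1, 11, 16) = 1
D (MIN): min(7, 9, 17) = 7
Root (MAX): max(6.33, 1, 7) = 7

7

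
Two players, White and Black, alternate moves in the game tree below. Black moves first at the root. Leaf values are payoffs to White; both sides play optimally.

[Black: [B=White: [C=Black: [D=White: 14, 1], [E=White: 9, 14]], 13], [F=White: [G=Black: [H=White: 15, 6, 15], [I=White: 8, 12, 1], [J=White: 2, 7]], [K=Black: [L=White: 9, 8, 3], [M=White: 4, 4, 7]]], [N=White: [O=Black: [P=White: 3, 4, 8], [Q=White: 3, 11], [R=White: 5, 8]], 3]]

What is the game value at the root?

D (White): max(14, 1) = 14
E (White): max(9, 14) = 14
C (Black): min(14, 14) = 14
B (White): max(14, 13) = 14
H (White): max(15, 6, 15) = 15
I (White): max(8, 12, 1) = 12
J (White): max(2, 7) = 7
G (Black): min(15, 12, 7) = 7
L (White): max(9, 8, 3) = 9
M (White): max(4, 4, 7) = 7
K (Black): min(9, 7) = 7
F (White): max(7, 7) = 7
P (White): max(3, 4, 8) = 8
Q (White): max(3, 11) = 11
R (White): max(5, 8) = 8
O (Black): min(8, 11, 8) = 8
N (White): max(8, 3) = 8
Root (Black): min(14, 7, 8) = 7

7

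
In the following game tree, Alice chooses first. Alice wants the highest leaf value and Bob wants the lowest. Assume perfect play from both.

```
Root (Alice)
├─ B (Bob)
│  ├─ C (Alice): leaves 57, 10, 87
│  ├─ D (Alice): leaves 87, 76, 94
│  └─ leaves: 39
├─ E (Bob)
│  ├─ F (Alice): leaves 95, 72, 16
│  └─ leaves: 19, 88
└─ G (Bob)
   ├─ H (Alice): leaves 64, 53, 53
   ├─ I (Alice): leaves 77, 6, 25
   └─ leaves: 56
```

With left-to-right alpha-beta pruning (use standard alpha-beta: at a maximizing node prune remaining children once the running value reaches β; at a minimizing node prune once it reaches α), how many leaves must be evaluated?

C [α=-∞,β=+∞]: v=87
D [α=-∞,β=87]: v=87 after child 1 ≥ β → β-cutoff, skip 2
B [α=-∞,β=+∞]: v=39
F [α=39,β=+∞]: v=95
E [α=39,β=+∞]: v=19 after child 2 ≤ α → α-cutoff, skip 1
H [α=39,β=+∞]: v=64
I [α=39,β=64]: v=77 after child 1 ≥ β → β-cutoff, skip 2
G [α=39,β=+∞]: v=56
Root [α=-∞,β=+∞]: v=56
Leaves evaluated: 14 of 19.

14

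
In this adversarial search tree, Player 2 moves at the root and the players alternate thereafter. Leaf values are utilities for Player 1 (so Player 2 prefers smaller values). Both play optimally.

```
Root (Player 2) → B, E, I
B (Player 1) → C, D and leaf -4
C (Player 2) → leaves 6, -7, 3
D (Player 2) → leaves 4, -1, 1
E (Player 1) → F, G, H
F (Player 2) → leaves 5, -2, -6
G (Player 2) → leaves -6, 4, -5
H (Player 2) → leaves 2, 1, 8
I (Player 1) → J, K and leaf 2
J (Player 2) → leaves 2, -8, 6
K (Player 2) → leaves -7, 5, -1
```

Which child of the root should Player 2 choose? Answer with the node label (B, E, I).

C (Player 2): min(6, -7, 3) = -7
D (Player 2): min(4, -1, 1) = -1
B (Player 1): max(-7, -1, -4) = -1
F (Player 2): min(5, -2, -6) = -6
G (Player 2): min(-6, 4, -5) = -6
H (Player 2): min(2, 1, 8) = 1
E (Player 1): max(-6, -6, 1) = 1
J (Player 2): min(2, -8, 6) = -8
K (Player 2): min(-7, 5, -1) = -7
I (Player 1): max(-8, -7, 2) = 2
Root (Player 2): min(-1, 1, 2) = -1
Player 2 picks the child with the lowest value: B (value -1).

B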